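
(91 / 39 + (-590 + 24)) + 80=-483.67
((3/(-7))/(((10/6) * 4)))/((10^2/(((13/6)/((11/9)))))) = -351/308000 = -0.00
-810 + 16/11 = -8894/11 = -808.55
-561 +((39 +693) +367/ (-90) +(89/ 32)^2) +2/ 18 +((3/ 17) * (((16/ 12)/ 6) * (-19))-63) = 9663493/ 87040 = 111.02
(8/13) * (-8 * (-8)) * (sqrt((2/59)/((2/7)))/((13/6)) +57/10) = 3072 * sqrt(413)/9971 +14592/65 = 230.75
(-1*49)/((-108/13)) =5.90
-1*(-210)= 210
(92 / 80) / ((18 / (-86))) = -989 / 180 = -5.49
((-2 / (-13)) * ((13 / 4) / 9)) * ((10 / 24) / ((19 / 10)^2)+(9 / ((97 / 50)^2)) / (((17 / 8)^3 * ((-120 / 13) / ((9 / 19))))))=5138078125 / 901137772998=0.01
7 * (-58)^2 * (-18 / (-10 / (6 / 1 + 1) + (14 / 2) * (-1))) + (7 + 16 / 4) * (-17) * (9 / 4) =11768895 / 236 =49868.20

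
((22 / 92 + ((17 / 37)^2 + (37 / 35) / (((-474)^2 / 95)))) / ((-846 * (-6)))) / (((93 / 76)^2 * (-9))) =-8056787371799 / 1222914360347444709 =-0.00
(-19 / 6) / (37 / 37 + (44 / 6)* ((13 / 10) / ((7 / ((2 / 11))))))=-665 / 262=-2.54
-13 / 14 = -0.93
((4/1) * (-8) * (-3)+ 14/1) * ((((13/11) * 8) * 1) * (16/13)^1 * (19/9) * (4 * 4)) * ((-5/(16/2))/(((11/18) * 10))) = -48640/11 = -4421.82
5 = 5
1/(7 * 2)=1/14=0.07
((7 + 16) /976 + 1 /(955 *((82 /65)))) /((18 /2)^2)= 186457 /619087536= 0.00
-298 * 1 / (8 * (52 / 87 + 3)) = -10.35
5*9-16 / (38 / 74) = 263 / 19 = 13.84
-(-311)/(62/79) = 24569/62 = 396.27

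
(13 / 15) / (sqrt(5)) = 13 * sqrt(5) / 75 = 0.39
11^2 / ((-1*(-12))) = 121 / 12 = 10.08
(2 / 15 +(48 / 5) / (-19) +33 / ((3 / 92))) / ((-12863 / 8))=-2306512 / 3665955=-0.63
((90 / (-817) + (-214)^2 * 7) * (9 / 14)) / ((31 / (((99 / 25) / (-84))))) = -313.40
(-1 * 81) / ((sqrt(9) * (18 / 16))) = -24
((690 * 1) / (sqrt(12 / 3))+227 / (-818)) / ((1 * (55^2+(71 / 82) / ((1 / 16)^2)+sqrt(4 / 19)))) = 29240234798541 / 275389792391566 - 474013423 * sqrt(19) / 137694896195783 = 0.11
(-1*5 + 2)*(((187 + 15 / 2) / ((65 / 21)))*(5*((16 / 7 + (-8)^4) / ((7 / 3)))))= -150655032 / 91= -1655549.80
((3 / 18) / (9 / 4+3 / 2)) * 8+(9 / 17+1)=1442 / 765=1.88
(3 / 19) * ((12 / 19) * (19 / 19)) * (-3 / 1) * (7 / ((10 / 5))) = -378 / 361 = -1.05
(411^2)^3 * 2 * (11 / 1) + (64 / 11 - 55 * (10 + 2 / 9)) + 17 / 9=3499351368059797387 / 33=106040950547266587.48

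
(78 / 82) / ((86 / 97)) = 3783 / 3526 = 1.07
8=8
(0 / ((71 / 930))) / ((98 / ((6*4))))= 0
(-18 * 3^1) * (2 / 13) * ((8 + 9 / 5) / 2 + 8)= -6966 / 65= -107.17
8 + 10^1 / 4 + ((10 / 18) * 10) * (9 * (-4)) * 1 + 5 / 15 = -1135 / 6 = -189.17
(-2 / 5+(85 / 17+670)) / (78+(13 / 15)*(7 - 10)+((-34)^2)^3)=3373 / 7724022457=0.00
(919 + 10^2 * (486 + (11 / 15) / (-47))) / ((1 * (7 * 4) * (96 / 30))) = 34909795 / 63168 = 552.65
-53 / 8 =-6.62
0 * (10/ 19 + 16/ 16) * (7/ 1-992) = 0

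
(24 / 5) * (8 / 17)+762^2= 49354932 / 85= 580646.26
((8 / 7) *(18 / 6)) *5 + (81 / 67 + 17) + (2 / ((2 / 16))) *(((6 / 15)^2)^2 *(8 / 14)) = 10431108 / 293125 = 35.59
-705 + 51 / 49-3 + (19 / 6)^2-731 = -2518871 / 1764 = -1427.93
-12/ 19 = -0.63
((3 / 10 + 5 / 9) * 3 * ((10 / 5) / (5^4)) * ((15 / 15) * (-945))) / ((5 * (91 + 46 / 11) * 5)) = -17787 / 5453125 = -0.00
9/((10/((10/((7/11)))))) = 99/7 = 14.14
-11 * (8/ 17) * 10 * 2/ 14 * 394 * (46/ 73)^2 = -1156.92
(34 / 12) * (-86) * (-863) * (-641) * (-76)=30732634748 / 3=10244211582.67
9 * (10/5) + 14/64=18.22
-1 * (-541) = 541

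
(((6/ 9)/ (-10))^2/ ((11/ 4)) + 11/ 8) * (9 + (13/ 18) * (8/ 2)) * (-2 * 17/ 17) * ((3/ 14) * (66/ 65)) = -2916499/ 409500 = -7.12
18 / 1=18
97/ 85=1.14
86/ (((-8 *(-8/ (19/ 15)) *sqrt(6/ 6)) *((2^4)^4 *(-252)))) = -817/ 7927234560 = -0.00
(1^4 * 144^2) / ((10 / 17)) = 176256 / 5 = 35251.20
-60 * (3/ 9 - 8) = 460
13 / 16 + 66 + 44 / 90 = 67.30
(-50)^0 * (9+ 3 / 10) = 9.30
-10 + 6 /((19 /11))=-124 /19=-6.53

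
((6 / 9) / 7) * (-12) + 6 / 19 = -110 / 133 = -0.83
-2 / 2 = -1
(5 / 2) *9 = 45 / 2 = 22.50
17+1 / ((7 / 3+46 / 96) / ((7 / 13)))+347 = 213052 / 585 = 364.19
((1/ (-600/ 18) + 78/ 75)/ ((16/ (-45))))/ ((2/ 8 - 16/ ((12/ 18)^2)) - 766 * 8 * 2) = 101/ 437040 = 0.00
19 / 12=1.58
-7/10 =-0.70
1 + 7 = 8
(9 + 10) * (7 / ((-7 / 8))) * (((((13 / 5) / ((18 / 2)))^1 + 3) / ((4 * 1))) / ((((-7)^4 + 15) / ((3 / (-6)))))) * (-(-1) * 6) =703 / 4530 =0.16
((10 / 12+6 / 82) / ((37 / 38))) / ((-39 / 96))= -135584 / 59163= -2.29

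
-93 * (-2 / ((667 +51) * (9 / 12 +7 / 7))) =372 / 2513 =0.15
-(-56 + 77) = -21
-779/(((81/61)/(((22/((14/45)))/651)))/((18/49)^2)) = -31362540/3647119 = -8.60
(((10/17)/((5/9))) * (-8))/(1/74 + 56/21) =-31968/10115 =-3.16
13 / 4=3.25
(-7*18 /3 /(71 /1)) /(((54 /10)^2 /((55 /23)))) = -19250 /396819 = -0.05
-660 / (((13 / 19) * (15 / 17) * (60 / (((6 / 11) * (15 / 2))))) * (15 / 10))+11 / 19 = -49.11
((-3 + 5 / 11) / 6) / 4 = -7 / 66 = -0.11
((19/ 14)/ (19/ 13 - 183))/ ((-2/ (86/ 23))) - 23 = -17467539/ 759920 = -22.99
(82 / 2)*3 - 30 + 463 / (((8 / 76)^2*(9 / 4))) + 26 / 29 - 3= 18662.34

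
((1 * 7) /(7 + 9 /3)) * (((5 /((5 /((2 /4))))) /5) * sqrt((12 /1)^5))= 504 * sqrt(3) /25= 34.92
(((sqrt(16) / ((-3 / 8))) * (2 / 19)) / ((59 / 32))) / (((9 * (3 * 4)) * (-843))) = 512 / 76545243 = 0.00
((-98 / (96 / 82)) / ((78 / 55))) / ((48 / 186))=-3425345 / 14976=-228.72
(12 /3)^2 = 16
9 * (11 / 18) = 11 / 2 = 5.50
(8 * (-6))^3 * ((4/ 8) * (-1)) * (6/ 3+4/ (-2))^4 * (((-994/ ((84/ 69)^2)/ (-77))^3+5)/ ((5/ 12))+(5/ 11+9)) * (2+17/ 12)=0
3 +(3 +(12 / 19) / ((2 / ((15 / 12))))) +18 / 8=657 / 76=8.64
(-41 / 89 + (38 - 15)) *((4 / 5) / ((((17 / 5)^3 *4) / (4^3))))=188800 / 25721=7.34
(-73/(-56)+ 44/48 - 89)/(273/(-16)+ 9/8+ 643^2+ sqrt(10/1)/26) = -32596398863158/155294606860707069+ 3032432*sqrt(10)/155294606860707069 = -0.00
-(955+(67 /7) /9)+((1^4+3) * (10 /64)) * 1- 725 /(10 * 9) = -161867 /168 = -963.49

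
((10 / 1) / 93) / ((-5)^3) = -2 / 2325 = -0.00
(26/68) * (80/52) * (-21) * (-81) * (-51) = -51030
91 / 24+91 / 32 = 637 / 96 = 6.64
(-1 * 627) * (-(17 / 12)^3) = 1026817 / 576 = 1782.67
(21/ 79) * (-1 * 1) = -21/ 79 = -0.27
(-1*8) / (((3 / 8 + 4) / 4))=-256 / 35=-7.31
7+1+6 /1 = 14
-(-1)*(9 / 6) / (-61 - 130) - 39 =-14901 / 382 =-39.01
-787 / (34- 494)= 787 / 460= 1.71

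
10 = 10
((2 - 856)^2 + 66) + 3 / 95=69291293 / 95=729382.03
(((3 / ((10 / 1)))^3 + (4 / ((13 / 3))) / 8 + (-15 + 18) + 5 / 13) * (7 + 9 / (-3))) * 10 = 3527 / 25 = 141.08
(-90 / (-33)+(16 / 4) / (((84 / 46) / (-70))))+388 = 7834 / 33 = 237.39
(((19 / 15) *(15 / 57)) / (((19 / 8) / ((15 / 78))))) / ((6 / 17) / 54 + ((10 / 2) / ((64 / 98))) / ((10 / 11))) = 65280 / 20385157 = 0.00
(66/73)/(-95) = -66/6935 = -0.01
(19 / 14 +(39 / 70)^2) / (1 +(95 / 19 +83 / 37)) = 302327 / 1494500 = 0.20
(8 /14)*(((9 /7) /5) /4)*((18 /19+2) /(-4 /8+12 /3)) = 144 /4655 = 0.03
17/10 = 1.70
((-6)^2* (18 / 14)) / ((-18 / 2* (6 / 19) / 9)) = -1026 / 7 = -146.57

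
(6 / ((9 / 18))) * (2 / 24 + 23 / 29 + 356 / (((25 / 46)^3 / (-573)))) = -6909666071239 / 453125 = -15248918.23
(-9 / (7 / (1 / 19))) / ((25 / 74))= -666 / 3325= -0.20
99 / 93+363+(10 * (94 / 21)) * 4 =353566 / 651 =543.11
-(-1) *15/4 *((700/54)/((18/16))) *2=7000/81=86.42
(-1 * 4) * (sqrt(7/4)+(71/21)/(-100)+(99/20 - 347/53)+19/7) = -2 * sqrt(7) - 120572/27825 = -9.62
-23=-23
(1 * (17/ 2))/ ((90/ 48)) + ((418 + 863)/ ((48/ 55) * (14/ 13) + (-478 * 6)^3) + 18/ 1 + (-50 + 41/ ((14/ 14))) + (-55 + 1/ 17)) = -59366988418504199/ 1433713611787680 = -41.41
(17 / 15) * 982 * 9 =10016.40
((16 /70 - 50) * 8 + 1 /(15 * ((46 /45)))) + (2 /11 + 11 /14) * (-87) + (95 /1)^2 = 75645772 /8855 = 8542.72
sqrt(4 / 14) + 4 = sqrt(14) / 7 + 4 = 4.53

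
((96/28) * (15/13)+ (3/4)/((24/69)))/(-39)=-5933/37856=-0.16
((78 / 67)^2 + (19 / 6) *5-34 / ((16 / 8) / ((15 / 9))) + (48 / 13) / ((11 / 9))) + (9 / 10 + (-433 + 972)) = 1706807799 / 3209635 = 531.78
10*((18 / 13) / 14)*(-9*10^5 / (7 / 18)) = -1458000000 / 637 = -2288854.00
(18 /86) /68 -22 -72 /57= -1292237 /55556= -23.26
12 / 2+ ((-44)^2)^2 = 3748102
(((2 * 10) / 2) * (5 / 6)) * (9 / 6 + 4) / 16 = 275 / 96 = 2.86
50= 50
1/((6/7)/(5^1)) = 35/6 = 5.83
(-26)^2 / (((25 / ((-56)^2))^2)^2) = 65380902624034816 / 390625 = 167375110717.53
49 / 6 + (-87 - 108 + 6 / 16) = -4475 / 24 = -186.46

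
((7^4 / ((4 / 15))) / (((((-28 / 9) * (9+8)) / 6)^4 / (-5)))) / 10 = -7971615 / 10690688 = -0.75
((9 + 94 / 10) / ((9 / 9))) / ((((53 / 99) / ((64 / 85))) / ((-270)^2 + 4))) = 42496616448 / 22525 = 1886642.24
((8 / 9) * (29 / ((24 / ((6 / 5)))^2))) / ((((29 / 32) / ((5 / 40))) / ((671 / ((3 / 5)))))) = 1342 / 135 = 9.94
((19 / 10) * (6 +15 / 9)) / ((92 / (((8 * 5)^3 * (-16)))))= -486400 / 3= -162133.33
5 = 5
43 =43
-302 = -302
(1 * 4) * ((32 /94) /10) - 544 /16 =-7958 /235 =-33.86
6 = 6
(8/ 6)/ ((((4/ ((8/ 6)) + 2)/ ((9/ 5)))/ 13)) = 6.24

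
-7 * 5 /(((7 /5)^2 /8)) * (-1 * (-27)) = -27000 /7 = -3857.14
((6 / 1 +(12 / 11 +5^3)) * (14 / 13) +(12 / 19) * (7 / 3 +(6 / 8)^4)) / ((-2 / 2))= -25026877 / 173888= -143.93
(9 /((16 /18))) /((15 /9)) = 243 /40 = 6.08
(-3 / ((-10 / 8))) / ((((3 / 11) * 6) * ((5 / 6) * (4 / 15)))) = 6.60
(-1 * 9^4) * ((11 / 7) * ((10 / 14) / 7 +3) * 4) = -43879968 / 343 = -127929.94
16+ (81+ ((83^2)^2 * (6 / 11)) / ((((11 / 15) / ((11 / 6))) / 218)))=155188710737 / 11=14108064612.45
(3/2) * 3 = 9/2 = 4.50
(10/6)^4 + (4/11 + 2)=8981/891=10.08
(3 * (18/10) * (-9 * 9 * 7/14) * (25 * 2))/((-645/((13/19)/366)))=3159/99674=0.03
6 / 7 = 0.86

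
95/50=19/10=1.90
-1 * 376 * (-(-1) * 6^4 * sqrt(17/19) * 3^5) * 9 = -1065716352 * sqrt(323)/19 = -1008066748.77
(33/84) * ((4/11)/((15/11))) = 11/105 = 0.10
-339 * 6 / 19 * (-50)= 101700 / 19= 5352.63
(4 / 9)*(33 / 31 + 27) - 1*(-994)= 93602 / 93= 1006.47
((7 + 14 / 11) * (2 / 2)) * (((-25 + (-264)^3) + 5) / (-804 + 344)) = 418594631 / 1265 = 330904.85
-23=-23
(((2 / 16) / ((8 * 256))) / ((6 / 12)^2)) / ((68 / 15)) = 15 / 278528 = 0.00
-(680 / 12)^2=-28900 / 9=-3211.11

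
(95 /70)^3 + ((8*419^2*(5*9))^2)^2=15955932367656657785458690000000.00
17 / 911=0.02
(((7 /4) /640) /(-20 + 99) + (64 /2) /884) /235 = 1619467 /10503334400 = 0.00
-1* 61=-61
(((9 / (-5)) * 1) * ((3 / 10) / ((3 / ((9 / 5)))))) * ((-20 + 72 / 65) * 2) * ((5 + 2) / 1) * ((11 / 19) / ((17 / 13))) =7659036 / 201875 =37.94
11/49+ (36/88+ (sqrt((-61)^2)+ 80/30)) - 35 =94757/3234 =29.30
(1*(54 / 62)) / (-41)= -27 / 1271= -0.02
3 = 3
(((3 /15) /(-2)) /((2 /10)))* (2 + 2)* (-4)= 8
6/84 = 1/14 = 0.07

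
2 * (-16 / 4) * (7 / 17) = -56 / 17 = -3.29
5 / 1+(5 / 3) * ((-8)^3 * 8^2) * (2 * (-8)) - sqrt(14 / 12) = 2621455 / 3 - sqrt(42) / 6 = 873817.25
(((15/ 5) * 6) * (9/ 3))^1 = 54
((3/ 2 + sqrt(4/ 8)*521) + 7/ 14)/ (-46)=-521*sqrt(2)/ 92 - 1/ 23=-8.05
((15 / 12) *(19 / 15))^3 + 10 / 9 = 8779 / 1728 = 5.08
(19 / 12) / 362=19 / 4344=0.00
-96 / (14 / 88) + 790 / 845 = -712750 / 1183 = -602.49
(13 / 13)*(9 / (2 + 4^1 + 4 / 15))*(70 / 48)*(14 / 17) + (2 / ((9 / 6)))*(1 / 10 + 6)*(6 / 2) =834949 / 31960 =26.12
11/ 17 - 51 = -856/ 17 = -50.35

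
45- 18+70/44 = 28.59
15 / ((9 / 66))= 110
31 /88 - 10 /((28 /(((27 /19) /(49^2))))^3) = 4037877025189598023 /11462360587638061024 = 0.35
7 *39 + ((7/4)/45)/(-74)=3636353/13320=273.00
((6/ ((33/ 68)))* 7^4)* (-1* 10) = -3265360/ 11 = -296850.91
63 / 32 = 1.97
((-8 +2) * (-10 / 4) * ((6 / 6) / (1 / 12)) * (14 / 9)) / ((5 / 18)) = 1008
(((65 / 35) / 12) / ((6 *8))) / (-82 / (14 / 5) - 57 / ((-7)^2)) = -91 / 859392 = -0.00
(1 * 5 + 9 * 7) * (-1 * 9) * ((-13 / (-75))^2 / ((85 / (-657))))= 444132 / 3125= 142.12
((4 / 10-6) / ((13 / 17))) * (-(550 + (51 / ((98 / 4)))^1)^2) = 49763127872 / 22295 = 2232030.85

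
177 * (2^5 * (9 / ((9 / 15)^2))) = 141600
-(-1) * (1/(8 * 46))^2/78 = 1/10563072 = 0.00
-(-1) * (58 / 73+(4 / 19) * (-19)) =-234 / 73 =-3.21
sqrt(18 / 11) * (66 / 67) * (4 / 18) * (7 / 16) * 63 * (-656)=-72324 * sqrt(22) / 67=-5063.13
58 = 58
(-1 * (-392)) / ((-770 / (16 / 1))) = -448 / 55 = -8.15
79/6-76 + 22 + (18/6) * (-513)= -1579.83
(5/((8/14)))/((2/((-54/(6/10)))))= -1575/4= -393.75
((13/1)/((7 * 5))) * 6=78/35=2.23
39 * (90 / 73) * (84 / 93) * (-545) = -53562600 / 2263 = -23668.85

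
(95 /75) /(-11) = -19 /165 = -0.12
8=8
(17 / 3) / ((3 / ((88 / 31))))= 1496 / 279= 5.36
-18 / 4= -9 / 2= -4.50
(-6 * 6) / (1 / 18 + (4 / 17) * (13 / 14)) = -77112 / 587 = -131.37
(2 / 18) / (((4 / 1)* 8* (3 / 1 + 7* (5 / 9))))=1 / 1984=0.00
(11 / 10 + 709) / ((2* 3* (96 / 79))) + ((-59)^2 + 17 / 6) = 6875953 / 1920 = 3581.23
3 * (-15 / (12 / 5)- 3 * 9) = -399 / 4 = -99.75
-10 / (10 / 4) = -4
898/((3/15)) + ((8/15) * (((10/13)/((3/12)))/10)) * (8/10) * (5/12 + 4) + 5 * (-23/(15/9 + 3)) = 182880119/40950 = 4465.94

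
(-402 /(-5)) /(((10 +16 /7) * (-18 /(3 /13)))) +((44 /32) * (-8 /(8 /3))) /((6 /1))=-34497 /44720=-0.77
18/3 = 6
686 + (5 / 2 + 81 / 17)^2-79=762701 / 1156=659.78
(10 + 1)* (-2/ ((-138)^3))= 11/ 1314036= 0.00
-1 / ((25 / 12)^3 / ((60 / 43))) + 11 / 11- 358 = -47992611 / 134375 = -357.15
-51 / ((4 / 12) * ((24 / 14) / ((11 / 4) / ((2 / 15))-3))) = -50337 / 32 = -1573.03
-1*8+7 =-1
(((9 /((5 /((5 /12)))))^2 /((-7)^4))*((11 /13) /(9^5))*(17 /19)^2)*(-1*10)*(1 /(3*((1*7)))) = -15895 /12420012523464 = -0.00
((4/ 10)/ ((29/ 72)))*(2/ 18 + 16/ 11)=496/ 319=1.55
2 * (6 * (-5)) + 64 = 4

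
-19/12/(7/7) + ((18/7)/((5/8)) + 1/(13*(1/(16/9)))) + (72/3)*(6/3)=829937/16380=50.67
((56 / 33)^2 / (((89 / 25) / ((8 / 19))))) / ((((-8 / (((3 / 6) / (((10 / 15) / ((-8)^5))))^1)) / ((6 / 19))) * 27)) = 1284505600 / 104965443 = 12.24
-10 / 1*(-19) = 190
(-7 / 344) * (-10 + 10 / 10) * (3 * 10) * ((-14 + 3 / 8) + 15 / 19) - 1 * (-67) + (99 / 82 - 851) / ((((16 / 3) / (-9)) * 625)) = -410783539 / 334970000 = -1.23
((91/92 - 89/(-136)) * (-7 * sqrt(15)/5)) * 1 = -35987 * sqrt(15)/15640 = -8.91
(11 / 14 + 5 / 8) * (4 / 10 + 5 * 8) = 7979 / 140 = 56.99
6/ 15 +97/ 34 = 553/ 170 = 3.25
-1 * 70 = -70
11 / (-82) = -11 / 82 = -0.13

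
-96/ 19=-5.05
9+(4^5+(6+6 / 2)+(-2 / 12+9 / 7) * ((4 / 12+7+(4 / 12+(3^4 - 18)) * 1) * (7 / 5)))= 51872 / 45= 1152.71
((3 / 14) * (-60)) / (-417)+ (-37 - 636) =-672.97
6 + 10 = 16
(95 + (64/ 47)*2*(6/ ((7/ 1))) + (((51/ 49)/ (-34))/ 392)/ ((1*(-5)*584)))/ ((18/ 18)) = 513167294221/ 5272211840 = 97.33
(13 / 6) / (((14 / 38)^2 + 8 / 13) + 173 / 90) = 915135 / 1129139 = 0.81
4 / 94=2 / 47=0.04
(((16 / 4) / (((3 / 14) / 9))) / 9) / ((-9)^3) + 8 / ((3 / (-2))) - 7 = -12.36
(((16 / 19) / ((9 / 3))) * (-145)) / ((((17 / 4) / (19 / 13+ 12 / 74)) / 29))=-210182720 / 466089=-450.95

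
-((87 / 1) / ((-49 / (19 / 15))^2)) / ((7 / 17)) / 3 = -177973 / 3781575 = -0.05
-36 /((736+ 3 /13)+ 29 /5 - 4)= -585 /11993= -0.05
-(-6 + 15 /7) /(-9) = -3 /7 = -0.43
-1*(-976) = 976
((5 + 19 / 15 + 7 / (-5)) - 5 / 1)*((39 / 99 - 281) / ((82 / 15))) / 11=9260 / 14883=0.62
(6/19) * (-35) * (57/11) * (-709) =446670/11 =40606.36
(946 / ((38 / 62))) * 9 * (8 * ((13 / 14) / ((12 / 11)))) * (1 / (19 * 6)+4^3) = 15300415273 / 2527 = 6054774.54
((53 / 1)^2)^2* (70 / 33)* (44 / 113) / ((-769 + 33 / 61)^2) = 1027616793035 / 93113103558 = 11.04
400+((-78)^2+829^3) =569729273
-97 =-97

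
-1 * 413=-413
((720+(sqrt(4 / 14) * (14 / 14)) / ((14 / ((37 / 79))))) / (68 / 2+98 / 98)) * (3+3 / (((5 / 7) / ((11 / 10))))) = 156.76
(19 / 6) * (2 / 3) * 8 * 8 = 1216 / 9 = 135.11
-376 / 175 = -2.15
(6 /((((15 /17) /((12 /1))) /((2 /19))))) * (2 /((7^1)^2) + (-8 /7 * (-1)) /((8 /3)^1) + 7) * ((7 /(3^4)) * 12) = 132736 /1995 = 66.53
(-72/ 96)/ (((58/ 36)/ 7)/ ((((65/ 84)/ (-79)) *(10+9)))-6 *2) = 11115/ 196168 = 0.06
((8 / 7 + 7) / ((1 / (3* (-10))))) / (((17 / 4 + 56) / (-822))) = 5622480 / 1687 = 3332.83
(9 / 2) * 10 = 45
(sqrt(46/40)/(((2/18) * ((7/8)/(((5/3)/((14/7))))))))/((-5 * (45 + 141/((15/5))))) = -3 * sqrt(115)/1610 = -0.02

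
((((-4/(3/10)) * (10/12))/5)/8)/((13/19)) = -95/234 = -0.41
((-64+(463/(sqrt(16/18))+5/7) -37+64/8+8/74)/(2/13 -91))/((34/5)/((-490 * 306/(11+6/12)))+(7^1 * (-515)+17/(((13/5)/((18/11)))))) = -279605125800/990468615953933+28468214775 * sqrt(2)/26769422052809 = 0.00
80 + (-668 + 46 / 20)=-5857 / 10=-585.70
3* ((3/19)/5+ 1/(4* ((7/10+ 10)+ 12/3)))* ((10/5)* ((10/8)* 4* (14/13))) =2714/1729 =1.57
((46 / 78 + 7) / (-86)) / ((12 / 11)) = -407 / 5031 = -0.08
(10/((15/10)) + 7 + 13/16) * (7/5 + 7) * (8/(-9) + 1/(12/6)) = -47.30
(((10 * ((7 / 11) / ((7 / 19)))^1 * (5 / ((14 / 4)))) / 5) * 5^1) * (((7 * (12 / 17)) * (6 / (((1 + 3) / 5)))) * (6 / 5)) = 205200 / 187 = 1097.33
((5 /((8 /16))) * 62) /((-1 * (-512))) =1.21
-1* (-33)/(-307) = -33/307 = -0.11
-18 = -18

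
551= 551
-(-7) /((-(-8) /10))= 35 /4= 8.75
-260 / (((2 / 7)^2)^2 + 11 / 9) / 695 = -1123668 / 3691145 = -0.30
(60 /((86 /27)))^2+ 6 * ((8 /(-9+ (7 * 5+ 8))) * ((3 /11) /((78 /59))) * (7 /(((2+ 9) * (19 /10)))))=333442268340 /939438071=354.94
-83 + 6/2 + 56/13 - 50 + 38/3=-4408/39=-113.03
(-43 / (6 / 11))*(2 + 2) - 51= -1099 / 3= -366.33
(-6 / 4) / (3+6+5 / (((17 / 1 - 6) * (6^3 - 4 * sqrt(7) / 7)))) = -533586636 / 3202268431+330 * sqrt(7) / 3202268431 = -0.17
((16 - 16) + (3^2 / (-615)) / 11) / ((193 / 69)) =-0.00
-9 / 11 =-0.82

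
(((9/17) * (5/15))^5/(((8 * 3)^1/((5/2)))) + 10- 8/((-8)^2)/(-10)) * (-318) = -90415944819/28397140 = -3183.98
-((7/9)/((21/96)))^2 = -1024/81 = -12.64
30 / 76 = 15 / 38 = 0.39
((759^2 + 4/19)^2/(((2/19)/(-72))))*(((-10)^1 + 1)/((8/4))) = 19408395673505538/19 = 1021494509131870.42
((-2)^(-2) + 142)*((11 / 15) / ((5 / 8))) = 12518 / 75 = 166.91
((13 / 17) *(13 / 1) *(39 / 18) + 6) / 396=2809 / 40392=0.07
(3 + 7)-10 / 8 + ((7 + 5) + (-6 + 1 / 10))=297 / 20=14.85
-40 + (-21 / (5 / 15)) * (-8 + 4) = 212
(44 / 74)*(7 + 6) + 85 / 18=8293 / 666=12.45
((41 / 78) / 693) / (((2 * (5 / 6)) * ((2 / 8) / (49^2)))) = 4.37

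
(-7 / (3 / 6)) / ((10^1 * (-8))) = 7 / 40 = 0.18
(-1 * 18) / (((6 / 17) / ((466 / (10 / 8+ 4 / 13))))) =-411944 / 27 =-15257.19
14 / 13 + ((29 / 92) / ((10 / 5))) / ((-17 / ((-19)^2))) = -92305 / 40664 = -2.27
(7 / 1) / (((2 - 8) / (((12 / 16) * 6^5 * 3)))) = -20412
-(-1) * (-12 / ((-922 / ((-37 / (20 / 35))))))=-0.84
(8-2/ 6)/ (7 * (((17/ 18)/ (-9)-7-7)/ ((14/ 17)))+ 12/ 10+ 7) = -540/ 7867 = -0.07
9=9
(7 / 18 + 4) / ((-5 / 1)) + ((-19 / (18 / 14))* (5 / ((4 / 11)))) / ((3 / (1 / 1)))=-68.61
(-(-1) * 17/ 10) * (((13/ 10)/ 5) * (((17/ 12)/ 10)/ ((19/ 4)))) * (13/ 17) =2873/ 285000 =0.01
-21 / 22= -0.95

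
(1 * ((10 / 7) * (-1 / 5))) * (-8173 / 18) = 129.73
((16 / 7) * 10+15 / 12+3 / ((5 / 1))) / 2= 3459 / 280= 12.35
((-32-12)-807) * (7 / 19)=-5957 / 19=-313.53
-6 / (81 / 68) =-5.04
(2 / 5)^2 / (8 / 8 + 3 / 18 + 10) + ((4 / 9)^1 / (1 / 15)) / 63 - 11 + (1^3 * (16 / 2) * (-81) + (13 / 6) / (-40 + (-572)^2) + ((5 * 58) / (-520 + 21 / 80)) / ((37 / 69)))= -70095740499767073187 / 106218479468127600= -659.92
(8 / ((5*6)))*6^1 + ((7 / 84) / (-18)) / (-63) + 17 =1265549 / 68040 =18.60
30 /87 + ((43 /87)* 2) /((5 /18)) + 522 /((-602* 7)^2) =5025494113 /1287440210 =3.90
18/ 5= 3.60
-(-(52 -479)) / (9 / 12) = -1708 / 3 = -569.33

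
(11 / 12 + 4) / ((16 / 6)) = 59 / 32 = 1.84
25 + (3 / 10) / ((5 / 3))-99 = -3691 / 50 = -73.82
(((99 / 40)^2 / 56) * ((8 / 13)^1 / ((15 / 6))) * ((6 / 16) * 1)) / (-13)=-29403 / 37856000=-0.00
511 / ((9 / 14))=7154 / 9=794.89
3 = 3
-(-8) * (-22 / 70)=-2.51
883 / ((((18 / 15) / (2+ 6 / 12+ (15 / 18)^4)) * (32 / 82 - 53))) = -699622975 / 16772832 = -41.71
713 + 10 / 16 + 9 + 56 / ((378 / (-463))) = 141271 / 216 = 654.03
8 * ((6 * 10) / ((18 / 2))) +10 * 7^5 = 504370 / 3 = 168123.33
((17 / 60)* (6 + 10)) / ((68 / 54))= 18 / 5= 3.60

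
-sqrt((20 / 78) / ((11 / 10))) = -10 * sqrt(429) / 429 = -0.48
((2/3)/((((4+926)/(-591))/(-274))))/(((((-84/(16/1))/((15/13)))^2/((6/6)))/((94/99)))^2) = 15262387456000/62505596926773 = 0.24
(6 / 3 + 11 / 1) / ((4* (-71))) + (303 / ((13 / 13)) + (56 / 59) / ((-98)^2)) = 1741171811 / 5747308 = 302.95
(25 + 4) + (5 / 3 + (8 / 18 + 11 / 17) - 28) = 575 / 153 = 3.76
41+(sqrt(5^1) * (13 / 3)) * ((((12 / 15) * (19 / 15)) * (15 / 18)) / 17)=494 * sqrt(5) / 2295+41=41.48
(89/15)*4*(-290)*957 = -6586712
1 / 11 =0.09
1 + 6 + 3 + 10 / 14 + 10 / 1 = 145 / 7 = 20.71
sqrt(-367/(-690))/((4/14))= 7 * sqrt(253230)/1380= 2.55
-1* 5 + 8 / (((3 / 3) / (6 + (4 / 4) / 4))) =45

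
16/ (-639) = -16/ 639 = -0.03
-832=-832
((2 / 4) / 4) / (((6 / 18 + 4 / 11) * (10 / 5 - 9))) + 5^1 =6407 / 1288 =4.97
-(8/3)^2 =-64/9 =-7.11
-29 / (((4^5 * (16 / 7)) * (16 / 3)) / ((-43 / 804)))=0.00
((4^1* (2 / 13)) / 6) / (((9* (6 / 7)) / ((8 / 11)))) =112 / 11583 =0.01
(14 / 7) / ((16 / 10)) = 5 / 4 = 1.25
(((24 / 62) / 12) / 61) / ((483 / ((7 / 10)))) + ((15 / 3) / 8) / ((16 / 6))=0.23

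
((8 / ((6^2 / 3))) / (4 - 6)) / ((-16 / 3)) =1 / 16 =0.06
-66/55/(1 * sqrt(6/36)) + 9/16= 9/16 - 6 * sqrt(6)/5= -2.38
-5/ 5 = -1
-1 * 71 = -71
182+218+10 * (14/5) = 428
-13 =-13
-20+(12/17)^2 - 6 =-7370/289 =-25.50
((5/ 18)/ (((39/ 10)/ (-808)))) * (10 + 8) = -40400/ 39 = -1035.90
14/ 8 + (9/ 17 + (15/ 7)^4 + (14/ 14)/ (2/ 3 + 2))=7751761/ 326536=23.74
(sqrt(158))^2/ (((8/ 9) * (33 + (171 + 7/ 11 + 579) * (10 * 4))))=7821/ 1322572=0.01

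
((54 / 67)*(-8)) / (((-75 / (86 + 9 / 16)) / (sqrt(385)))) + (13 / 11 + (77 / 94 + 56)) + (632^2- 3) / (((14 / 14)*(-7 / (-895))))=2493*sqrt(385) / 335 + 369636595841 / 7238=51069031.88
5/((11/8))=40/11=3.64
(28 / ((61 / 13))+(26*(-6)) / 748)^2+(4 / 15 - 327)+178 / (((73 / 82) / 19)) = 499451199876958 / 142481015655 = 3505.39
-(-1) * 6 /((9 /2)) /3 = 4 /9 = 0.44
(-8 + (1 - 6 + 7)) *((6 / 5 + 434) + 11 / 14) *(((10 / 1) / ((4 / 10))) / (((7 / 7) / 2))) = -915570 / 7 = -130795.71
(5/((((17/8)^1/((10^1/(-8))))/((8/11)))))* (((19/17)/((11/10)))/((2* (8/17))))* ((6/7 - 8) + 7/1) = 0.33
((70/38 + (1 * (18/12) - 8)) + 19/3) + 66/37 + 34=158003/4218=37.46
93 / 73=1.27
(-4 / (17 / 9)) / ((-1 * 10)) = 18 / 85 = 0.21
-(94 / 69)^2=-8836 / 4761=-1.86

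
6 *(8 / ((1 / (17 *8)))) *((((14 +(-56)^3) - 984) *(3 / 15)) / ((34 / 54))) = -1830843648 / 5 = -366168729.60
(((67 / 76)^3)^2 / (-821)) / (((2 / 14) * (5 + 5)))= -633208675183 / 1582066413608960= -0.00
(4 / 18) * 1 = 2 / 9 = 0.22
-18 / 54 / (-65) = 1 / 195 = 0.01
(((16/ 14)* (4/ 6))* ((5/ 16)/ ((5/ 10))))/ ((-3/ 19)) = -190/ 63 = -3.02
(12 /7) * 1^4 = 1.71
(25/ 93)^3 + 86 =69190327/ 804357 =86.02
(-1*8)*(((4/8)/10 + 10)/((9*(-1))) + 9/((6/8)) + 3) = -111.07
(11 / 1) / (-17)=-11 / 17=-0.65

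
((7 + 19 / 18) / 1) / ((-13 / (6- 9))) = 145 / 78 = 1.86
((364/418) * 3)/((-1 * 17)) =-546/3553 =-0.15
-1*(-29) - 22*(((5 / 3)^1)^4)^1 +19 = -9862 / 81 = -121.75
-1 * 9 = -9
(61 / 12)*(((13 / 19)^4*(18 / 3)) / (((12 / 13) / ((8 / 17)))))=22648873 / 6646371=3.41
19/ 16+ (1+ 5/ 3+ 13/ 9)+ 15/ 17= 15131/ 2448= 6.18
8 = 8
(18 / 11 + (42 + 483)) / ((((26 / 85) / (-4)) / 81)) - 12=-79771326 / 143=-557841.44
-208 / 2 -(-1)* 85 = -19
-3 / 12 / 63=-1 / 252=-0.00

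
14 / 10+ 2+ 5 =42 / 5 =8.40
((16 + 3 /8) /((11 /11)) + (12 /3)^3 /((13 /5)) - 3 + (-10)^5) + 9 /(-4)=-10396283 /104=-99964.26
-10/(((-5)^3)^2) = -2/3125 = -0.00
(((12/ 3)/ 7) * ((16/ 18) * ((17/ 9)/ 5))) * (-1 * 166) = -90304/ 2835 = -31.85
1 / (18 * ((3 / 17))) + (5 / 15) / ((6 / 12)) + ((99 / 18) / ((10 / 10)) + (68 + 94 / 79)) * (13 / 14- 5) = -18103121 / 59724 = -303.11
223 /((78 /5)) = 1115 /78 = 14.29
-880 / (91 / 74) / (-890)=0.80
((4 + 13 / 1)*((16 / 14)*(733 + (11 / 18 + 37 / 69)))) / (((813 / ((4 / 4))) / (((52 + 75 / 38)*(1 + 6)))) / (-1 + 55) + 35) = 10597371379 / 26033723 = 407.06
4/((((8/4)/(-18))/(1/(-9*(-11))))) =-4/11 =-0.36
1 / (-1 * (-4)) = 1 / 4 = 0.25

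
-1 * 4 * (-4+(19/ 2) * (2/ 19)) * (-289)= -3468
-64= -64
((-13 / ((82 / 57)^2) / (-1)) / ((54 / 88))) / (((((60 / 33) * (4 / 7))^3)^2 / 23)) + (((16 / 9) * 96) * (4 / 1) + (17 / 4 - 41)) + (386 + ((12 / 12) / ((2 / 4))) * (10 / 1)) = 546030518698897427 / 440664064000000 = 1239.11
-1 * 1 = -1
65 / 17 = 3.82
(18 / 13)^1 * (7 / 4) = 63 / 26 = 2.42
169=169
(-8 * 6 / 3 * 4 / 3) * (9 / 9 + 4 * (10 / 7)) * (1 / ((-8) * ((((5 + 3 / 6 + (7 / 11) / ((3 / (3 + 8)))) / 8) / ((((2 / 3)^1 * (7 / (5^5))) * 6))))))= 512 / 3125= 0.16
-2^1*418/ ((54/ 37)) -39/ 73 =-1130071/ 1971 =-573.35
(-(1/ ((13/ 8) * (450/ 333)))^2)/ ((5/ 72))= -1577088/ 528125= -2.99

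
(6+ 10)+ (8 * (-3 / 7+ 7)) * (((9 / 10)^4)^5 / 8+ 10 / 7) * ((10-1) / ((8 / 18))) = 1552.99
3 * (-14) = -42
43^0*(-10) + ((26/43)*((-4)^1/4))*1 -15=-1101/43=-25.60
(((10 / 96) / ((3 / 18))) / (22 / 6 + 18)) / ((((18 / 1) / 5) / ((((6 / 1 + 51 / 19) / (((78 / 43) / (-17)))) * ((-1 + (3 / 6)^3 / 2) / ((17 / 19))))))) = 59125 / 86528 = 0.68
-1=-1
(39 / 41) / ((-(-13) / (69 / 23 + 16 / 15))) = 61 / 205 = 0.30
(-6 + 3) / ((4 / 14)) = -21 / 2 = -10.50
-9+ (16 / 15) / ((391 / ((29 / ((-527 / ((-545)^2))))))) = -33127459 / 618171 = -53.59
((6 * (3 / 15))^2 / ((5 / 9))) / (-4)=-81 / 125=-0.65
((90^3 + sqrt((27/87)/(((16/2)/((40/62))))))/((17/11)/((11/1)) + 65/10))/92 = 363 * sqrt(8990)/132911756 + 44104500/36961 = 1193.27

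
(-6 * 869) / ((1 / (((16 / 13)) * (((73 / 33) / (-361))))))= 184544 / 4693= 39.32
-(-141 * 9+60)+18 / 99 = 13301 / 11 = 1209.18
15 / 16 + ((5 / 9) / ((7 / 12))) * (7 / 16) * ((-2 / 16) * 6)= 5 / 8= 0.62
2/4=0.50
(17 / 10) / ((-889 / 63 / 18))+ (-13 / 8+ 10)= 31529 / 5080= 6.21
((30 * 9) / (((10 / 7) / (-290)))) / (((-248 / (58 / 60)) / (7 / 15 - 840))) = -222404973 / 1240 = -179358.85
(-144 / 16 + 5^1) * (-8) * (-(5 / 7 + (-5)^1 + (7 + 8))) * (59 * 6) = -849600 / 7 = -121371.43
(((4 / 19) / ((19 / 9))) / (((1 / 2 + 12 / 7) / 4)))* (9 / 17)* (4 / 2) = 36288 / 190247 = 0.19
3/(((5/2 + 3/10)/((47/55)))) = 141/154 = 0.92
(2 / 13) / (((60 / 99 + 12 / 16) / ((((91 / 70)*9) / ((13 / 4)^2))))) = 19008 / 151255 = 0.13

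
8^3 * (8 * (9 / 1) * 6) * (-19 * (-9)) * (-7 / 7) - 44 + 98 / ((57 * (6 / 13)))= -37822504.27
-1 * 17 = -17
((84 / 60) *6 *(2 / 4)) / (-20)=-21 / 100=-0.21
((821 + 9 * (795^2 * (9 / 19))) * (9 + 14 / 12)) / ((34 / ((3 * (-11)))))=-8590414426 / 323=-26595710.30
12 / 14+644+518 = 8140 / 7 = 1162.86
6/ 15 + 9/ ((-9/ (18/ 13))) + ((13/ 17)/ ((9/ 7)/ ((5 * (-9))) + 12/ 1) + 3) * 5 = 6636928/ 462995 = 14.33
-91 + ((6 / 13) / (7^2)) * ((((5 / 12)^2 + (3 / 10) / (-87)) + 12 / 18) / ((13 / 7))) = -374614967 / 4116840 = -91.00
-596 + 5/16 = -9531/16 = -595.69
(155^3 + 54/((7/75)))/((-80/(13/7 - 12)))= 370210685/784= 472207.51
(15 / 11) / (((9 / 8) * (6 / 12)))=80 / 33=2.42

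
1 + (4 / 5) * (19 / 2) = 43 / 5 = 8.60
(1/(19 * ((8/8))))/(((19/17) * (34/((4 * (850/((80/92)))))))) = 1955/361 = 5.42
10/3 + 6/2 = 19/3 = 6.33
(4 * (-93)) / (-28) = 93 / 7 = 13.29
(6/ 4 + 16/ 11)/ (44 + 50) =65/ 2068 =0.03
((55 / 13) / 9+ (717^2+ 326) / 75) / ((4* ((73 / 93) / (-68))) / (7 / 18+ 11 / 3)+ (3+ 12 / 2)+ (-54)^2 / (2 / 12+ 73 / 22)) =48638082152 / 5997058587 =8.11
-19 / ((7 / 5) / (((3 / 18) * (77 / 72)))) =-1045 / 432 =-2.42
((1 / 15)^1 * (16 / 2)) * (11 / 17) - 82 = -20822 / 255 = -81.65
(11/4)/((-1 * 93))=-0.03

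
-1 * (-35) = 35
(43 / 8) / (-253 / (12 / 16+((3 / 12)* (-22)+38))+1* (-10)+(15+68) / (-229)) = -1309651 / 4378856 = -0.30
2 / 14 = 1 / 7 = 0.14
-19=-19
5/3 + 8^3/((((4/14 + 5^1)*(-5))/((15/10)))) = -27.39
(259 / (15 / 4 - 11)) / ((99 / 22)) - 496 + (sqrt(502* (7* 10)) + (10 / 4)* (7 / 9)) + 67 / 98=-2137087 / 4263 + 2* sqrt(8785)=-313.85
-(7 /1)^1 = -7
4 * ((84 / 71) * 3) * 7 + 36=9612 / 71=135.38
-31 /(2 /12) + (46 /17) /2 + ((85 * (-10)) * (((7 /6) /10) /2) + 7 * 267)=333493 /204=1634.77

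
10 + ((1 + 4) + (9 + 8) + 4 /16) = 129 /4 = 32.25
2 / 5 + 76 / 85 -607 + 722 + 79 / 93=185204 / 1581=117.14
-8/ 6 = -4/ 3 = -1.33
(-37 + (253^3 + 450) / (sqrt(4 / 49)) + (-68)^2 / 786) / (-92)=-44551669519 / 72312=-616103.41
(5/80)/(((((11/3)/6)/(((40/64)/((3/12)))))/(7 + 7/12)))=1365/704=1.94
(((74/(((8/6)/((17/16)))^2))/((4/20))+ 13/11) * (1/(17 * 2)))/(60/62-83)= -164909429/1947815936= -0.08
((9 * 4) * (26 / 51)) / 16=39 / 34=1.15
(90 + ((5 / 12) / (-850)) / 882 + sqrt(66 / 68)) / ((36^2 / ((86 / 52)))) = 43 * sqrt(1122) / 1145664 + 6963213557 / 60628538880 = 0.12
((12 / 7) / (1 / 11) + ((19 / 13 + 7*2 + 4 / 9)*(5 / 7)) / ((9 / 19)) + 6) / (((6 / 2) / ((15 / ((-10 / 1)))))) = -51431 / 2106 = -24.42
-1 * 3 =-3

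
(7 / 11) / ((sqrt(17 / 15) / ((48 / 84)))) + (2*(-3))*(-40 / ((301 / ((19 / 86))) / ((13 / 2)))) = 1.49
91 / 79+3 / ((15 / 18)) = 1877 / 395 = 4.75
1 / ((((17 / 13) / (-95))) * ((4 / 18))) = -11115 / 34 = -326.91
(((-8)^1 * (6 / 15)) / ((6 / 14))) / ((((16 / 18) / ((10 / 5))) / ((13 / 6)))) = -182 / 5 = -36.40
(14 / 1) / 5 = 14 / 5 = 2.80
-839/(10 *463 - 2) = -839/4628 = -0.18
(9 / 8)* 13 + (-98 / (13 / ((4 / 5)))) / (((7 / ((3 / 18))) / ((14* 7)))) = 0.55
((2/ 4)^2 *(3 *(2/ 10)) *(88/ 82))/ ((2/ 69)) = 2277/ 410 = 5.55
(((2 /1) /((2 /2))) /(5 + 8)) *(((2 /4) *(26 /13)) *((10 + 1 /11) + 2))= 266 /143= 1.86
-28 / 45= -0.62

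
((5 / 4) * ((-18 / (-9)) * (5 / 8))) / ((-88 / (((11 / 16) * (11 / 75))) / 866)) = -4763 / 3072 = -1.55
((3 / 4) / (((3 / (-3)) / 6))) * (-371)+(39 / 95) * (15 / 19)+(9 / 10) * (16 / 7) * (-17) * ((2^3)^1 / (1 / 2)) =28056807 / 25270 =1110.28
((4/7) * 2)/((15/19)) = 152/105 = 1.45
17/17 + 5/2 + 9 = 25/2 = 12.50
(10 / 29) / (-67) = -0.01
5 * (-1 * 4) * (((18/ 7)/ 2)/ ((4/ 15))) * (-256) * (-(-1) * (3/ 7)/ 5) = 103680/ 49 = 2115.92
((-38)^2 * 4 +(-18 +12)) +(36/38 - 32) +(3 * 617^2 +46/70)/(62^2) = 3857429148/639065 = 6036.05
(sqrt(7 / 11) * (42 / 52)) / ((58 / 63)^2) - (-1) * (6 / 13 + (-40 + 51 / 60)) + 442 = 83349 * sqrt(77) / 962104 + 104861 / 260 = 404.07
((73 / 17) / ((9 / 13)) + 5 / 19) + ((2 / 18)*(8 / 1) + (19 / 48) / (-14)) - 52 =-29090027 / 651168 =-44.67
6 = 6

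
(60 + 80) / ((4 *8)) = 4.38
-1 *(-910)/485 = 182/97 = 1.88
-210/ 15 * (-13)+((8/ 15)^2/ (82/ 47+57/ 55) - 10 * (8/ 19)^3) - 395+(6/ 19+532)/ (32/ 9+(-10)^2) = -208.50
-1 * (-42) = 42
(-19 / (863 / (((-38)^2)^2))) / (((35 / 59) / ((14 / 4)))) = -1168718728 / 4315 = -270850.23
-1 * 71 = -71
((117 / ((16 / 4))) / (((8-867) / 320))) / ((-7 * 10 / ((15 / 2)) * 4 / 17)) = 29835 / 6013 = 4.96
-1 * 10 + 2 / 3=-28 / 3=-9.33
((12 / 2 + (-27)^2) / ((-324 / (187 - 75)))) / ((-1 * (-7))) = -980 / 27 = -36.30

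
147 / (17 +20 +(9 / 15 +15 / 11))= 3.77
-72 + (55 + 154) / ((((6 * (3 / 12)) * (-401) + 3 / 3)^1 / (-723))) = 215742 / 1201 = 179.64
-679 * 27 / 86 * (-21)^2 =-8084853 / 86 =-94009.92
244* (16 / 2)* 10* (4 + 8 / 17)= 1483520 / 17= 87265.88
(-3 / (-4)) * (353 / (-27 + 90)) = 353 / 84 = 4.20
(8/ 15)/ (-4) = -2/ 15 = -0.13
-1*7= -7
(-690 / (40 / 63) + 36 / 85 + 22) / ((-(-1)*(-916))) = 361871 / 311440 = 1.16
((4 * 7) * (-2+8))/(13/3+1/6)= 37.33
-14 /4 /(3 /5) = -35 /6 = -5.83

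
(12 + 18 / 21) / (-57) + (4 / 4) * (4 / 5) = 382 / 665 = 0.57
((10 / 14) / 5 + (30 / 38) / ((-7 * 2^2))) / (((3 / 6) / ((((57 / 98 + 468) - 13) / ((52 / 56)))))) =2723467 / 24206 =112.51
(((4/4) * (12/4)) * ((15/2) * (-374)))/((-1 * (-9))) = -935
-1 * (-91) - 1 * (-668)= 759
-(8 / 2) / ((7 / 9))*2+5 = -37 / 7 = -5.29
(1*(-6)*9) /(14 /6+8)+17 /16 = -2065 /496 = -4.16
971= 971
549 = 549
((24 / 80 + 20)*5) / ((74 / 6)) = 609 / 74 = 8.23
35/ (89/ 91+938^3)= 3185/ 75101724241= 0.00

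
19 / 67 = 0.28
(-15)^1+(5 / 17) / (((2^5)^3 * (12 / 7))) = -100270045 / 6684672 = -15.00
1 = 1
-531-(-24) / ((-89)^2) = -4206027 / 7921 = -531.00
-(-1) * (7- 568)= -561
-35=-35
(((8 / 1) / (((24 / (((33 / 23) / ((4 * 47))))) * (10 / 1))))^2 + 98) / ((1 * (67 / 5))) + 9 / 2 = 295973130201 / 25053947840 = 11.81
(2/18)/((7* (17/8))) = 8/1071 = 0.01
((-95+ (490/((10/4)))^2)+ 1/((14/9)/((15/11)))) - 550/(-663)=3912824947/102102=38322.71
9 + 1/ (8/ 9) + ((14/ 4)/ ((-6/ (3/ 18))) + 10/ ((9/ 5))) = 187/ 12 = 15.58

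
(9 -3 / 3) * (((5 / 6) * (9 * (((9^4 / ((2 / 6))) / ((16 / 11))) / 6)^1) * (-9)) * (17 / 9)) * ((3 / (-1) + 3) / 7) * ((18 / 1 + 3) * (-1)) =0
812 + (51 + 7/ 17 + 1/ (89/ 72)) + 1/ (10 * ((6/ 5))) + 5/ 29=455167625/ 526524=864.48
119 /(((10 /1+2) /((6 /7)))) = 8.50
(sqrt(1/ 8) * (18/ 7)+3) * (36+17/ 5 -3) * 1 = 117 * sqrt(2)/ 5+546/ 5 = 142.29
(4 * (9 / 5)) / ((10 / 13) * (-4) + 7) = 156 / 85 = 1.84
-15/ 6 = -5/ 2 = -2.50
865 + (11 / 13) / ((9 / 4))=101249 / 117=865.38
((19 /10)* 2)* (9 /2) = 171 /10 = 17.10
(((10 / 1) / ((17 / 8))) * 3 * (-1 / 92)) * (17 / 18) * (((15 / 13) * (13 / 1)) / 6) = -25 / 69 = -0.36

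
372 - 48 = 324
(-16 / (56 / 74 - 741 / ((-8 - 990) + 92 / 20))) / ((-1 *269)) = 2940464 / 74287309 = 0.04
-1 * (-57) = 57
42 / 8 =21 / 4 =5.25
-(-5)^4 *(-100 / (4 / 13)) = 203125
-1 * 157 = -157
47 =47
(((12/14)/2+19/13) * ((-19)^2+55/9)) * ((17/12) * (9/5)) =345032/195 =1769.39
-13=-13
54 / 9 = 6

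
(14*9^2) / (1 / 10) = 11340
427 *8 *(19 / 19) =3416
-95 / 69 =-1.38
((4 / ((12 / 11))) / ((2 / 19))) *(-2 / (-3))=209 / 9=23.22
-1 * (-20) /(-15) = -1.33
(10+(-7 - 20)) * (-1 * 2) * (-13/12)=-221/6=-36.83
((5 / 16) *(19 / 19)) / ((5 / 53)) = 53 / 16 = 3.31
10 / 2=5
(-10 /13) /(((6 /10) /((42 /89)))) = -0.61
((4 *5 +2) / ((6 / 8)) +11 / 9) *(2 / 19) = 550 / 171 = 3.22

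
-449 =-449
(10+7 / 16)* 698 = 58283 / 8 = 7285.38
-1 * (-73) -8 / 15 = 1087 / 15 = 72.47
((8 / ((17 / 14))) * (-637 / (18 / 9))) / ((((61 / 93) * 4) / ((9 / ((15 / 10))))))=-4976244 / 1037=-4798.69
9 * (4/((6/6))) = 36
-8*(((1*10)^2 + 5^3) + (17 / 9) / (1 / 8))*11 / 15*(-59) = 11219912 / 135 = 83110.46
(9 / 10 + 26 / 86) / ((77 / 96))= 2256 / 1505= 1.50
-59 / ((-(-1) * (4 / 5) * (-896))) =295 / 3584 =0.08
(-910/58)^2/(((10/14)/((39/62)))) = 11303565/52142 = 216.78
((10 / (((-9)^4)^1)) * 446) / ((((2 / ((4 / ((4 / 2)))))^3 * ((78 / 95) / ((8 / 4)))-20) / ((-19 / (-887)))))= -0.00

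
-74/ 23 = -3.22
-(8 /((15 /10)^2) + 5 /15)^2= -1225 /81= -15.12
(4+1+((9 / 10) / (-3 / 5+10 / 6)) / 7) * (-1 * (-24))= 3441 / 28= 122.89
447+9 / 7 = 3138 / 7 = 448.29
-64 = -64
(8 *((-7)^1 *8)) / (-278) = 224 / 139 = 1.61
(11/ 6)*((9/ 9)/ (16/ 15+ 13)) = 55/ 422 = 0.13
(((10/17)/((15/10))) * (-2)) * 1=-40/51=-0.78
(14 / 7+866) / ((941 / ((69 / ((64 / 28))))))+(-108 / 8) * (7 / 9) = 65289 / 3764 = 17.35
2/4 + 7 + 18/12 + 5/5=10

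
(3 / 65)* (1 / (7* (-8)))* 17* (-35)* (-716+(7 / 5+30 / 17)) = -181773 / 520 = -349.56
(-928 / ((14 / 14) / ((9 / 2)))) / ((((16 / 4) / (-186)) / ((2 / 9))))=43152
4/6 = 2/3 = 0.67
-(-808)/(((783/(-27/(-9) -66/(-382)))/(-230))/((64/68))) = -600634880/847467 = -708.74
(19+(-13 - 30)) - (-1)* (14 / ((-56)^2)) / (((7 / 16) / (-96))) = -1224 / 49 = -24.98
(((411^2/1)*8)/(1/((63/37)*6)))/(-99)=-56757456/407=-139453.21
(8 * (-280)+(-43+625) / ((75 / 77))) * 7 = -287434 / 25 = -11497.36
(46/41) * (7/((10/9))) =7.07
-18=-18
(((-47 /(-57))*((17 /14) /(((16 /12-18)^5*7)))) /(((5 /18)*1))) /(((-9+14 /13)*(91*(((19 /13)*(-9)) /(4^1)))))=-0.00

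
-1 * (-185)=185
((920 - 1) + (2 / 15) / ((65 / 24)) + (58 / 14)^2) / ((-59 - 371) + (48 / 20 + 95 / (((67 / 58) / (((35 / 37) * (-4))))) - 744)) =-18479933568 / 29268528835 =-0.63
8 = 8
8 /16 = 1 /2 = 0.50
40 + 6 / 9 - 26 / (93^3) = 32710492 / 804357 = 40.67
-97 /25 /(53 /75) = -5.49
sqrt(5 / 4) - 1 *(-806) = sqrt(5) / 2 + 806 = 807.12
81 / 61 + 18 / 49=5067 / 2989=1.70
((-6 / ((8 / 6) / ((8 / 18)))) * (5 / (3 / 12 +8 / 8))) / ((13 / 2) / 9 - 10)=144 / 167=0.86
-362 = -362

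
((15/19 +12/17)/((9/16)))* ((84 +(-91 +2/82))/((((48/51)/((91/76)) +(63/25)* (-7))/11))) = 152370400/12589419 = 12.10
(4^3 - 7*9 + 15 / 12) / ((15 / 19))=57 / 20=2.85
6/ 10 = 3/ 5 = 0.60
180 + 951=1131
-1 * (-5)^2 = -25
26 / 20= 13 / 10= 1.30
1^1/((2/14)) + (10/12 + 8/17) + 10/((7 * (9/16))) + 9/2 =16433/1071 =15.34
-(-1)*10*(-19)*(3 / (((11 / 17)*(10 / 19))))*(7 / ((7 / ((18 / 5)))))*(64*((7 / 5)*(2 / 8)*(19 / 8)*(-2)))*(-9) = -1586733624 / 275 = -5769940.45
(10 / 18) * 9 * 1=5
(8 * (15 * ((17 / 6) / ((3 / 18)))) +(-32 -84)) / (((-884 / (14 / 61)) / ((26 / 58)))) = -6734 / 30073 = -0.22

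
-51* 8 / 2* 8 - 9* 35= -1947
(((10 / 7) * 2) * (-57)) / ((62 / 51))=-29070 / 217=-133.96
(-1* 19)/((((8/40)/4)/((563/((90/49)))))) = -1048306/9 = -116478.44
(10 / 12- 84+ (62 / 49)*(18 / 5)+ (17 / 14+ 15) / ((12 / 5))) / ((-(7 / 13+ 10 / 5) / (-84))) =-2377.77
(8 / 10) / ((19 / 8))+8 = 792 / 95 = 8.34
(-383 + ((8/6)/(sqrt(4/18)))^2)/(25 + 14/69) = -25875/1739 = -14.88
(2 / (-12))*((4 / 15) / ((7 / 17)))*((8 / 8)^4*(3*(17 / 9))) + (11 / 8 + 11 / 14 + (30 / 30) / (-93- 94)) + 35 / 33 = 525971 / 201960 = 2.60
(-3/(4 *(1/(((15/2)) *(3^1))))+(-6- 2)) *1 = -199/8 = -24.88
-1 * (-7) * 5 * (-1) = -35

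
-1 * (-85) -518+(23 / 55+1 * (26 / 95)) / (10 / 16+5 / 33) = -8415323 / 19475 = -432.11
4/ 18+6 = 6.22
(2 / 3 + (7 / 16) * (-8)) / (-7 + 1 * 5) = 17 / 12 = 1.42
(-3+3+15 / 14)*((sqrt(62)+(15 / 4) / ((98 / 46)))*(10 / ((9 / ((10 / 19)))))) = 6.04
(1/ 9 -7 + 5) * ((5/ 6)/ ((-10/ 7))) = 119/ 108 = 1.10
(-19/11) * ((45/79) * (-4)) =3420/869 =3.94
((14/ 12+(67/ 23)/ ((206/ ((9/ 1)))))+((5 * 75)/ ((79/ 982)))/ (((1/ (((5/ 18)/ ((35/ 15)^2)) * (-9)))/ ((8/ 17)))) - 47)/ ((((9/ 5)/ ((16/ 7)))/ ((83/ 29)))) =-3269959500733840/ 854470267623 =-3826.89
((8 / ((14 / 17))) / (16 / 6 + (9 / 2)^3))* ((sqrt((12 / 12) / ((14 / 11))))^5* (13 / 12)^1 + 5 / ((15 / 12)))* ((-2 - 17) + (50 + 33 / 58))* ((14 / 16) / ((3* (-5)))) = -249016 / 326395 - 48962771* sqrt(154) / 5373767280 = -0.88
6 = 6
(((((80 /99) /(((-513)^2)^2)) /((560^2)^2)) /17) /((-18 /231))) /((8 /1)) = -1 /89323598268302598144000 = -0.00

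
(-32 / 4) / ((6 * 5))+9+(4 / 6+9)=92 / 5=18.40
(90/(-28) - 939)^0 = 1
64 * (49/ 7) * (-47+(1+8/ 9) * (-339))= -923776/ 3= -307925.33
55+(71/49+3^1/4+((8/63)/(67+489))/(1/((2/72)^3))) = 81793572559/1429983072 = 57.20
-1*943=-943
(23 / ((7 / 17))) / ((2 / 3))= 1173 / 14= 83.79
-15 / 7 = -2.14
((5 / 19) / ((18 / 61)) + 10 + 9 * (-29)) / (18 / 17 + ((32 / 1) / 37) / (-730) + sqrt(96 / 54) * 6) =-19638012145 / 711188316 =-27.61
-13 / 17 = -0.76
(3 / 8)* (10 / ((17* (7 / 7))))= 15 / 68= 0.22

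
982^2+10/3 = 2892982/3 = 964327.33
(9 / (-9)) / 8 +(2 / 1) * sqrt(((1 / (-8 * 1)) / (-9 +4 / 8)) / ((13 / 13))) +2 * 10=sqrt(17) / 17 +159 / 8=20.12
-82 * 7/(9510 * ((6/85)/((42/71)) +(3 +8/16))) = -68306/4095957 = -0.02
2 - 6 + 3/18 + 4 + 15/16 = 53/48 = 1.10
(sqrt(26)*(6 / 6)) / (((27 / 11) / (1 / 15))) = 11*sqrt(26) / 405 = 0.14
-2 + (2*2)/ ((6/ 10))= 14/ 3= 4.67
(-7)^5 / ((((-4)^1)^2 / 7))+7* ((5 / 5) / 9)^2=-9529457 / 1296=-7352.98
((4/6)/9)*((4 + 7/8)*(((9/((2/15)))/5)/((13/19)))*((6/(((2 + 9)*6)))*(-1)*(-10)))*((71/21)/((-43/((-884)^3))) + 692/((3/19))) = 351847620.32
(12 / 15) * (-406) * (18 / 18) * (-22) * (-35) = -250096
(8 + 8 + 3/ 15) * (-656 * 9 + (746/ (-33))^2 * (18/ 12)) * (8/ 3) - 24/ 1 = -134286888/ 605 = -221961.80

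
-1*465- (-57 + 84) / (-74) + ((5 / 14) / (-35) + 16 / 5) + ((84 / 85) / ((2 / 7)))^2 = -5887729422 / 13098925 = -449.48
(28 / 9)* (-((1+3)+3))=-21.78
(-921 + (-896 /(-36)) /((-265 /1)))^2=4825969782481 /5688225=848414.01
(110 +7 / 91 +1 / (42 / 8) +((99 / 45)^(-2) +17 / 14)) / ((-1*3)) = -37.23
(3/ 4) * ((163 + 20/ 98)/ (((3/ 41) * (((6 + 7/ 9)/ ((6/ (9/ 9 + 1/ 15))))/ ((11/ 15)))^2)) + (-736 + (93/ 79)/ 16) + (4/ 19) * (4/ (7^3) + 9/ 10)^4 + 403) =4577025014424435556013637/ 12369063670729027360000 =370.04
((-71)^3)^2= 128100283921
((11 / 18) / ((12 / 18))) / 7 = 11 / 84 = 0.13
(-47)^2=2209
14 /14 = 1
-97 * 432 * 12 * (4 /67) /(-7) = 2011392 /469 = 4288.68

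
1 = 1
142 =142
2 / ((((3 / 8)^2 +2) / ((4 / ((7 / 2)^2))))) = 2048 / 6713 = 0.31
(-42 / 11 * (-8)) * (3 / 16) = 5.73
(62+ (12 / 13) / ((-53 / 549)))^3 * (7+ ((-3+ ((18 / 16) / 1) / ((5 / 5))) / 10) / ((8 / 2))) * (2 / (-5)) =-524691349791625 / 1308331076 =-401038.67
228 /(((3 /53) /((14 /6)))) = 28196 /3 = 9398.67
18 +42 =60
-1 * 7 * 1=-7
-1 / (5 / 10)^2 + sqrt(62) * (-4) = -4 * sqrt(62) - 4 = -35.50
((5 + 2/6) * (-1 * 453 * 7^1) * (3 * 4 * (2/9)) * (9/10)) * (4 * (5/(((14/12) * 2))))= -347904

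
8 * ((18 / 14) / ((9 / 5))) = 40 / 7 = 5.71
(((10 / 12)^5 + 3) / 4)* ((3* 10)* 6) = 132265 / 864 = 153.08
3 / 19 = 0.16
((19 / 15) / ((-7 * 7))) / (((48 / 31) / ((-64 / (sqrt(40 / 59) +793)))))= 110230172 / 81810022455- 4712 * sqrt(590) / 81810022455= 0.00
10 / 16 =0.62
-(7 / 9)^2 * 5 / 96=-245 / 7776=-0.03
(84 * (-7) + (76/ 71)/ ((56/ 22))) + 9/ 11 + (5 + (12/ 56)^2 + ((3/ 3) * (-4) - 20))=-92720487/ 153076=-605.72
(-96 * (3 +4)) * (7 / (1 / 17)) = -79968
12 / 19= 0.63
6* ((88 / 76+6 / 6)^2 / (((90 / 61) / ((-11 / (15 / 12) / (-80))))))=1127951 / 541500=2.08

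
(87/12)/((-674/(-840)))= 3045/337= 9.04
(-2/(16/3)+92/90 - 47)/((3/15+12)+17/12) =-16687/4902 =-3.40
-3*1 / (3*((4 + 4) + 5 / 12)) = -12 / 101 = -0.12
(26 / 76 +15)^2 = 339889 / 1444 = 235.38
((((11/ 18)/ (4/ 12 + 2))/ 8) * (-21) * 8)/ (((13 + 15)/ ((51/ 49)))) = -561/ 2744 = -0.20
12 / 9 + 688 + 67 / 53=109805 / 159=690.60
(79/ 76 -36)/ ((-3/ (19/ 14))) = 2657/ 168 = 15.82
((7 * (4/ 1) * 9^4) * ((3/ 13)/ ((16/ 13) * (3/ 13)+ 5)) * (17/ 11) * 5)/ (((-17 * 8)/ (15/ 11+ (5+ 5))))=-1119470625/ 216106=-5180.19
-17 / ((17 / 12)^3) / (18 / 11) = -1056 / 289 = -3.65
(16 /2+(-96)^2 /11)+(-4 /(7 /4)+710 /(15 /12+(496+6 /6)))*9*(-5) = 135744064 /153461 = 884.55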